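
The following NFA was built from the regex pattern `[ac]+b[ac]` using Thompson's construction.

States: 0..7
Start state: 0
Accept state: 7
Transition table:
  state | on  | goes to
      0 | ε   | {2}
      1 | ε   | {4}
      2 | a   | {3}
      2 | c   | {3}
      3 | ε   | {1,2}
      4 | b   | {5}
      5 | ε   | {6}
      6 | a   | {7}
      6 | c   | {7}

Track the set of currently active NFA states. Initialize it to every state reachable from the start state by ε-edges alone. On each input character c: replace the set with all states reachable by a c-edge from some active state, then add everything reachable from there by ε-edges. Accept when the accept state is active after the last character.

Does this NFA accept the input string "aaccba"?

initial (ε-close {0}): {0,2}
'a' @ 1: {1,2,3,4}
'a' @ 2: {1,2,3,4}
'c' @ 3: {1,2,3,4}
'c' @ 4: {1,2,3,4}
'b' @ 5: {5,6}
'a' @ 6: {7}  ✓accept
end set {7} — state 7 in

Answer: ACCEPT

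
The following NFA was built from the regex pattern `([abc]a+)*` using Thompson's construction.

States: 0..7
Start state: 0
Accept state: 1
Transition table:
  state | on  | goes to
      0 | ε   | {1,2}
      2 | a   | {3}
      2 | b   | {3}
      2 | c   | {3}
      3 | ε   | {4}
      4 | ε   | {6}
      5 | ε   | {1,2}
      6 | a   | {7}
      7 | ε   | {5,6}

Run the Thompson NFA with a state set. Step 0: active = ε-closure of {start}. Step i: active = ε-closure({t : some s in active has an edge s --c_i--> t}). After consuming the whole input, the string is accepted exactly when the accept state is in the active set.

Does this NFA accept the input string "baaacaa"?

initial (ε-close {0}): {0,1,2}
'b' @ 1: {3,4,6}
'a' @ 2: {1,2,5,6,7}  [accepting]
'a' @ 3: {1,2,3,4,5,6,7}  [accepting]
'a' @ 4: {1,2,3,4,5,6,7}  [accepting]
'c' @ 5: {3,4,6}
'a' @ 6: {1,2,5,6,7}  [accepting]
'a' @ 7: {1,2,3,4,5,6,7}  [accepting]
after full input: {1,2,3,4,5,6,7}  (accept=1 in)

Answer: ACCEPT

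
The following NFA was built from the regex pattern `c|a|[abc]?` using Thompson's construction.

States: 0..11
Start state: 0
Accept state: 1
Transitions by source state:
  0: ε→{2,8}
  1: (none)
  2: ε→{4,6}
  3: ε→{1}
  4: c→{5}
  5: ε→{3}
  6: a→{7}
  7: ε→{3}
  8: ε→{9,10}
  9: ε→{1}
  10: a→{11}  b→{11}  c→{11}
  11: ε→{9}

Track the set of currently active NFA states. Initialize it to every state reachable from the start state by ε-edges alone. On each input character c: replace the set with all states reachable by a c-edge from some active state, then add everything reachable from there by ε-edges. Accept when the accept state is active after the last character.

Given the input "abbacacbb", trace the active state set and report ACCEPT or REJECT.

Answer: REJECT

Trace:
initial (ε-close {0}): {0,1,2,4,6,8,9,10}
'a' @ 1: {1,3,7,9,11}  ✓accept
'b' @ 2: {}  — no active states
rest 'bacacbb' ignored (set empty)
final: {}; accept 1 not in set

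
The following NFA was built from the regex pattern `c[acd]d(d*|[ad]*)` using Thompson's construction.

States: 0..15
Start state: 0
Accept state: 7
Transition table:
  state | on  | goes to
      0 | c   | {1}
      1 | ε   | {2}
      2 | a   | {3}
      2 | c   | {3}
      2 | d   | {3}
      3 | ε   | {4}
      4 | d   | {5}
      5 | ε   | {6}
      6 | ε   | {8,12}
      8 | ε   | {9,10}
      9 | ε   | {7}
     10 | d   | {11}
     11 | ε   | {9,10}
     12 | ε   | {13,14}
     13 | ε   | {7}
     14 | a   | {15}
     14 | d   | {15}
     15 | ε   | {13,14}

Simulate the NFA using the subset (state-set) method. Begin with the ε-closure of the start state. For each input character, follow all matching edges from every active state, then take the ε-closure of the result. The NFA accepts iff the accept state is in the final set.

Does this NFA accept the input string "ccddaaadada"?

initial (ε-close {0}): {0}
'c' @ 1: {1,2}
'c' @ 2: {3,4}
'd' @ 3: {5,6,7,8,9,10,12,13,14}  (accept∈set)
'd' @ 4: {7,9,10,11,13,14,15}  (accept∈set)
'a' @ 5: {7,13,14,15}  (accept∈set)
'a' @ 6: {7,13,14,15}  (accept∈set)
'a' @ 7: {7,13,14,15}  (accept∈set)
'd' @ 8: {7,13,14,15}  (accept∈set)
'a' @ 9: {7,13,14,15}  (accept∈set)
'd' @ 10: {7,13,14,15}  (accept∈set)
'a' @ 11: {7,13,14,15}  (accept∈set)
final: {7,13,14,15}; accept 7 in set

Answer: ACCEPT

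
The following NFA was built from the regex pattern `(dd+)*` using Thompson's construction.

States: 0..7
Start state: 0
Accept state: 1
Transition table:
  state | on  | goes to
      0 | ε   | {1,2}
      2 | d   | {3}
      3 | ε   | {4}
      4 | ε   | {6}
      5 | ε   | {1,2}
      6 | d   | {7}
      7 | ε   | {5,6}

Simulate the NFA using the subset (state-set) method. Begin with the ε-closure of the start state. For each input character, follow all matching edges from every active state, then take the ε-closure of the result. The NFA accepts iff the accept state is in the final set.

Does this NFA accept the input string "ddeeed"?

Answer: REJECT

Steps:
start: ε-closure({0}) = {0,1,2}
'd' @ 1: {3,4,6}
'd' @ 2: {1,2,5,6,7}  [accepting]
'e' @ 3: {}  — dead — no transitions
rest 'eed' ignored (set empty)
final: {}; accept 1 not in set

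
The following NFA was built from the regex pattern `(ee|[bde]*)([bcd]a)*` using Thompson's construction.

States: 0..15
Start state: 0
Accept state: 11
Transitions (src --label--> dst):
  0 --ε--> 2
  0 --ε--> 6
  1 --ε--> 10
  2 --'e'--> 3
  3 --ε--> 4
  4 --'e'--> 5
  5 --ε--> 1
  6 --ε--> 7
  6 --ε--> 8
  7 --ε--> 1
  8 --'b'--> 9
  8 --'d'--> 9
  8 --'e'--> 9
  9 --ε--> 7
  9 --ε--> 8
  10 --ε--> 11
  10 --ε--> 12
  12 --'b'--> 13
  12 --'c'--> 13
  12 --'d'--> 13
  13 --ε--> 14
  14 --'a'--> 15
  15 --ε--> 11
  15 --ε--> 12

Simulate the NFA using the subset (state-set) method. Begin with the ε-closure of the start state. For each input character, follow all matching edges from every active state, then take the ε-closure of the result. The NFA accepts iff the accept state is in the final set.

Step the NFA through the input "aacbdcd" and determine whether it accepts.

Answer: REJECT

Derivation:
start: ε-closure({0}) = {0,1,2,6,7,8,10,11,12}
'a' @ 1: {}  — dead — no transitions
rest 'acbdcd' ignored (set empty)
after full input: {}  (accept=11 not in)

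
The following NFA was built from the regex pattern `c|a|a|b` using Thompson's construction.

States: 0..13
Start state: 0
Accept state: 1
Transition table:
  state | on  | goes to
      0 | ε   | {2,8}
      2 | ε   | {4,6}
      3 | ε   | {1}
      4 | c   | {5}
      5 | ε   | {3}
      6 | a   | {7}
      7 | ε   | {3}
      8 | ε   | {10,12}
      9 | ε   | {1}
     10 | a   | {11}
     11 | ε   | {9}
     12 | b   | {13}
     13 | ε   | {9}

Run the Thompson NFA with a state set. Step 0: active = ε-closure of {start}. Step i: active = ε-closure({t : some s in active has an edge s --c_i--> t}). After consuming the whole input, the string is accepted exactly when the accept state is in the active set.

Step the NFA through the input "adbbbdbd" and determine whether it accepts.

Answer: REJECT

Steps:
initial (ε-close {0}): {0,2,4,6,8,10,12}
'a' @ 1: {1,3,7,9,11}  ✓accept
'd' @ 2: {}  — no active states
rest 'bbbdbd' ignored (set empty)
after full input: {}  (accept=1 not in)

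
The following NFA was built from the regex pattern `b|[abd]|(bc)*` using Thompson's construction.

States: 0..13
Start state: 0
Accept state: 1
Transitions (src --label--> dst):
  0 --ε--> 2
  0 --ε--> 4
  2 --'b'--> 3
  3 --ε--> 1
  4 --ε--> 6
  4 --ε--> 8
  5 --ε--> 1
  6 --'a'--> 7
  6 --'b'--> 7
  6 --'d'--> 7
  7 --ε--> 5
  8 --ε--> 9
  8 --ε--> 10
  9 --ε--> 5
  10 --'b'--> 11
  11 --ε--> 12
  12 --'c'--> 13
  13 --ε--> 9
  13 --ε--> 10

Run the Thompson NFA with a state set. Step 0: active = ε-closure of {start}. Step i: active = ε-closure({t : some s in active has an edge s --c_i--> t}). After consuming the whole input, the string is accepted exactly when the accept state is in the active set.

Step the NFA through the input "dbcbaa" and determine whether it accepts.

Answer: REJECT

Steps:
initial (ε-close {0}): {0,1,2,4,5,6,8,9,10}
'd' @ 1: {1,5,7}  (accept∈set)
'b' @ 2: {}  — dead — no transitions
rest 'cbaa' ignored (set empty)
after full input: {}  (accept=1 not in)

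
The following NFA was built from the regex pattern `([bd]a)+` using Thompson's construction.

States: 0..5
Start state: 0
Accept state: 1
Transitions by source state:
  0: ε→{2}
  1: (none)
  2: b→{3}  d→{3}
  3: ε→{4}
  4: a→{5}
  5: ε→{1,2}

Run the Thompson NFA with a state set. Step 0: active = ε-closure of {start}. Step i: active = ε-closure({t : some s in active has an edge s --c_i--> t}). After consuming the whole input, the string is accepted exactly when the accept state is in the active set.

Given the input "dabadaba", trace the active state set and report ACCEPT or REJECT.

initial (ε-close {0}): {0,2}
'd' @ 1: {3,4}
'a' @ 2: {1,2,5}  (accept∈set)
'b' @ 3: {3,4}
'a' @ 4: {1,2,5}  (accept∈set)
'd' @ 5: {3,4}
'a' @ 6: {1,2,5}  (accept∈set)
'b' @ 7: {3,4}
'a' @ 8: {1,2,5}  (accept∈set)
final: {1,2,5}; accept 1 in set

Answer: ACCEPT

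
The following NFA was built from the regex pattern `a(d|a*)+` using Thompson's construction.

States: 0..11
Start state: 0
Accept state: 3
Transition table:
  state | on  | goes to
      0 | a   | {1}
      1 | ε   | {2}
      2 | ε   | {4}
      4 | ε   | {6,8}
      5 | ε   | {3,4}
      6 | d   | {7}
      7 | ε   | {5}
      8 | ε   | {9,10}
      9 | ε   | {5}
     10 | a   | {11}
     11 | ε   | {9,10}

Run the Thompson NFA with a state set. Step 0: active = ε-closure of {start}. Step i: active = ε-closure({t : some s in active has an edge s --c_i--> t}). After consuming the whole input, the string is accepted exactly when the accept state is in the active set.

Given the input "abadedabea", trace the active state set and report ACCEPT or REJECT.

Answer: REJECT

Steps:
S₀ = ε-closure({0}) = {0}
'a' @ 1: {1,2,3,4,5,6,8,9,10}  ✓accept
'b' @ 2: {}  — dead — no transitions
rest 'adedabea' ignored (set empty)
end set {} — state 3 not in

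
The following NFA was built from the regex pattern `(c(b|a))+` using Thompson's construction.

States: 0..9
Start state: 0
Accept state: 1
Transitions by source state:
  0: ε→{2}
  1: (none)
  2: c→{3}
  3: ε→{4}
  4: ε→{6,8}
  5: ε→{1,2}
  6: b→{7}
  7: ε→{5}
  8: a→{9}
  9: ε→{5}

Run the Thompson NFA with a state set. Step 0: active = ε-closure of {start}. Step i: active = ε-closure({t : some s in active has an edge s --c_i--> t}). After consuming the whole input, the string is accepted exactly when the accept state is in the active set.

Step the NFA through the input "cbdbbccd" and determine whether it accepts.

initial (ε-close {0}): {0,2}
'c' @ 1: {3,4,6,8}
'b' @ 2: {1,2,5,7}  [accepting]
'd' @ 3: {}  — dead — no transitions
rest 'bbccd' ignored (set empty)
end set {} — state 1 not in

Answer: REJECT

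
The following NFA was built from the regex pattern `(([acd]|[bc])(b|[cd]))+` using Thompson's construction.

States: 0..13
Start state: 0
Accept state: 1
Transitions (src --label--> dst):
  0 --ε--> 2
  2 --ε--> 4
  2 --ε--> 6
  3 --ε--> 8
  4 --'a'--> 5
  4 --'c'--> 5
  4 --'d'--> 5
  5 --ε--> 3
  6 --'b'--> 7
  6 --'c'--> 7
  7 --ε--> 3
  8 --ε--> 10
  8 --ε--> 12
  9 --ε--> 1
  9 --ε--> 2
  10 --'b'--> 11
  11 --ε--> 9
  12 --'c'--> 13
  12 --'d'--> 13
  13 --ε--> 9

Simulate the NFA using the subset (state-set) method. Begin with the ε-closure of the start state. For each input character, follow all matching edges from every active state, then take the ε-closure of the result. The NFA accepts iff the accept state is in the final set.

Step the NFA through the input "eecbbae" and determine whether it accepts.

start: ε-closure({0}) = {0,2,4,6}
'e' @ 1: {}  — state set empty
rest 'ecbbae' ignored (set empty)
end set {} — state 1 not in

Answer: REJECT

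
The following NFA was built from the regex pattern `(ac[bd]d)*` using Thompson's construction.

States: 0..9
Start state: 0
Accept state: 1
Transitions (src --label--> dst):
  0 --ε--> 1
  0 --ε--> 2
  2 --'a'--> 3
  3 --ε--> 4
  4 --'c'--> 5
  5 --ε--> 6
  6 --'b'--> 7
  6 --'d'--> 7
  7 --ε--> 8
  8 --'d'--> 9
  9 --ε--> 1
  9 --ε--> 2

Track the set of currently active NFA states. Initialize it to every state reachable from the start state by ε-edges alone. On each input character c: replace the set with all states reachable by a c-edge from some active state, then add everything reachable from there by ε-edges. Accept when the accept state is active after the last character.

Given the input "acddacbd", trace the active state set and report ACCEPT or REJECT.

Answer: ACCEPT

Steps:
S₀ = ε-closure({0}) = {0,1,2}
'a' @ 1: {3,4}
'c' @ 2: {5,6}
'd' @ 3: {7,8}
'd' @ 4: {1,2,9}  ✓accept
'a' @ 5: {3,4}
'c' @ 6: {5,6}
'b' @ 7: {7,8}
'd' @ 8: {1,2,9}  ✓accept
final: {1,2,9}; accept 1 in set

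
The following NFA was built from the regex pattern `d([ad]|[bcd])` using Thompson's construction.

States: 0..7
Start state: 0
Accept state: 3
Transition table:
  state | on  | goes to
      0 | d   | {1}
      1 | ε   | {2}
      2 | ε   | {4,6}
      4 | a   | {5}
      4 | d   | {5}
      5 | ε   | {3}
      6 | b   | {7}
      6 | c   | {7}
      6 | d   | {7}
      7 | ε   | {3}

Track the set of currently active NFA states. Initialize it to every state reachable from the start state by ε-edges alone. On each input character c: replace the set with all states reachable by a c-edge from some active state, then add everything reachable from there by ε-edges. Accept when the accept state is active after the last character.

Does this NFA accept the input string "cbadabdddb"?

initial (ε-close {0}): {0}
'c' @ 1: {}  — state set empty
rest 'badabdddb' ignored (set empty)
after full input: {}  (accept=3 not in)

Answer: REJECT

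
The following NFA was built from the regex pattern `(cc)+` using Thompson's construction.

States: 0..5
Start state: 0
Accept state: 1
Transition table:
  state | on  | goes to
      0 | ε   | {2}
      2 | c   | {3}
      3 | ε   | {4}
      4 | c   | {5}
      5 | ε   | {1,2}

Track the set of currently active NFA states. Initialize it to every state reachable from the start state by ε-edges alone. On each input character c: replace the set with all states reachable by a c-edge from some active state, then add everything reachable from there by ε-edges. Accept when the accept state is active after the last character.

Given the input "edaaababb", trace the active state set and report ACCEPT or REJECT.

S₀ = ε-closure({0}) = {0,2}
'e' @ 1: {}  — dead — no transitions
rest 'daaababb' ignored (set empty)
final: {}; accept 1 not in set

Answer: REJECT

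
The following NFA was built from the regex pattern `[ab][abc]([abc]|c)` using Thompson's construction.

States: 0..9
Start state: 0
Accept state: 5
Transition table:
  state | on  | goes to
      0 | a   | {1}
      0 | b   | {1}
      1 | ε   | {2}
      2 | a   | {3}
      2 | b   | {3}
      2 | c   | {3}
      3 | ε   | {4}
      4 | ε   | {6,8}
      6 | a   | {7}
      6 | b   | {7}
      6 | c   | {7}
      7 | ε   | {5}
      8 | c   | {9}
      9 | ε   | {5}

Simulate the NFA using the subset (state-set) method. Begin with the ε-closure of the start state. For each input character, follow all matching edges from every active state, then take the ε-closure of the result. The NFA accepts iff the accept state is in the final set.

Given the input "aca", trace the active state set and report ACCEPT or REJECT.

Answer: ACCEPT

Trace:
S₀ = ε-closure({0}) = {0}
'a' @ 1: {1,2}
'c' @ 2: {3,4,6,8}
'a' @ 3: {5,7}  [accepting]
after full input: {5,7}  (accept=5 in)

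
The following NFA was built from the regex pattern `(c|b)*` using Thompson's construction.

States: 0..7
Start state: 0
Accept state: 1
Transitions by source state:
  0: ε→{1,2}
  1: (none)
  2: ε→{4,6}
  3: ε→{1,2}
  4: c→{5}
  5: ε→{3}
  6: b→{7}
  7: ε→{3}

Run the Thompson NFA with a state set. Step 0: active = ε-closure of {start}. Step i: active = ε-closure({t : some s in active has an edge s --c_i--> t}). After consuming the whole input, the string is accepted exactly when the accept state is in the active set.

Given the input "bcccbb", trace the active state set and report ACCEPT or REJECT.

Answer: ACCEPT

Steps:
initial (ε-close {0}): {0,1,2,4,6}
'b' @ 1: {1,2,3,4,6,7}  [accepting]
'c' @ 2: {1,2,3,4,5,6}  [accepting]
'c' @ 3: {1,2,3,4,5,6}  [accepting]
'c' @ 4: {1,2,3,4,5,6}  [accepting]
'b' @ 5: {1,2,3,4,6,7}  [accepting]
'b' @ 6: {1,2,3,4,6,7}  [accepting]
final: {1,2,3,4,6,7}; accept 1 in set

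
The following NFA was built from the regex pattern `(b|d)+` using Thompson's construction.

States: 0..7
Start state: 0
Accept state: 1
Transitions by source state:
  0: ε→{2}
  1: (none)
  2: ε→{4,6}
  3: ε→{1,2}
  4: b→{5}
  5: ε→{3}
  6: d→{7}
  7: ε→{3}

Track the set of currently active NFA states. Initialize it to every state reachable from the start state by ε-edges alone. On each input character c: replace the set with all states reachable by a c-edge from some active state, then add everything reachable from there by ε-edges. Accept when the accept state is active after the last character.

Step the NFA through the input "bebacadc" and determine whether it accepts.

initial (ε-close {0}): {0,2,4,6}
'b' @ 1: {1,2,3,4,5,6}  (accept∈set)
'e' @ 2: {}  — dead — no transitions
rest 'bacadc' ignored (set empty)
end set {} — state 1 not in

Answer: REJECT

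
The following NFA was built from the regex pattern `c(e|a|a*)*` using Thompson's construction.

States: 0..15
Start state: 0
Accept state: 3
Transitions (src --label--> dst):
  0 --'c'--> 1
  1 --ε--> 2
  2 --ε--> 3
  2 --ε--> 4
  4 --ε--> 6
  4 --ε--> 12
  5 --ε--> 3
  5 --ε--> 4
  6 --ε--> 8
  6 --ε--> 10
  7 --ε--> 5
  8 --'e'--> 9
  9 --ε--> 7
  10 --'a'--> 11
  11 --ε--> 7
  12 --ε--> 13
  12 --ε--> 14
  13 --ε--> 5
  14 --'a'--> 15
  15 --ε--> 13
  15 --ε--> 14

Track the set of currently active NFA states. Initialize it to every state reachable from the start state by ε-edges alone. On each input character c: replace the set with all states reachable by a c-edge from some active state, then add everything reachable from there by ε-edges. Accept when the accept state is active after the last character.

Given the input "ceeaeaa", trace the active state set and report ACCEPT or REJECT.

initial (ε-close {0}): {0}
'c' @ 1: {1,2,3,4,5,6,8,10,12,13,14}  (accept∈set)
'e' @ 2: {3,4,5,6,7,8,9,10,12,13,14}  (accept∈set)
'e' @ 3: {3,4,5,6,7,8,9,10,12,13,14}  (accept∈set)
'a' @ 4: {3,4,5,6,7,8,10,11,12,13,14,15}  (accept∈set)
'e' @ 5: {3,4,5,6,7,8,9,10,12,13,14}  (accept∈set)
'a' @ 6: {3,4,5,6,7,8,10,11,12,13,14,15}  (accept∈set)
'a' @ 7: {3,4,5,6,7,8,10,11,12,13,14,15}  (accept∈set)
end set {3,4,5,6,7,8,10,11,12,13,14,15} — state 3 in

Answer: ACCEPT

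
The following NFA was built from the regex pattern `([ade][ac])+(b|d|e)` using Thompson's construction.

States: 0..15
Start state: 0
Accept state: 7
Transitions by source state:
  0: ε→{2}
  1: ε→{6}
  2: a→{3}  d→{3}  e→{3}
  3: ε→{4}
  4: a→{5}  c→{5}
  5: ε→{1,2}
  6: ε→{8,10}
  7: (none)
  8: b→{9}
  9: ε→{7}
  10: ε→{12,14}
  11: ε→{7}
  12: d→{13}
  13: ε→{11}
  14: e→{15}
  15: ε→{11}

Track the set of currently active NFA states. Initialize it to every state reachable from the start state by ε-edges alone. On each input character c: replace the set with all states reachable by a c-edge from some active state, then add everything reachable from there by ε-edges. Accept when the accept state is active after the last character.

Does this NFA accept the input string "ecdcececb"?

Answer: ACCEPT

Trace:
start: ε-closure({0}) = {0,2}
'e' @ 1: {3,4}
'c' @ 2: {1,2,5,6,8,10,12,14}
'd' @ 3: {3,4,7,11,13}  ✓accept
'c' @ 4: {1,2,5,6,8,10,12,14}
'e' @ 5: {3,4,7,11,15}  ✓accept
'c' @ 6: {1,2,5,6,8,10,12,14}
'e' @ 7: {3,4,7,11,15}  ✓accept
'c' @ 8: {1,2,5,6,8,10,12,14}
'b' @ 9: {7,9}  ✓accept
final: {7,9}; accept 7 in set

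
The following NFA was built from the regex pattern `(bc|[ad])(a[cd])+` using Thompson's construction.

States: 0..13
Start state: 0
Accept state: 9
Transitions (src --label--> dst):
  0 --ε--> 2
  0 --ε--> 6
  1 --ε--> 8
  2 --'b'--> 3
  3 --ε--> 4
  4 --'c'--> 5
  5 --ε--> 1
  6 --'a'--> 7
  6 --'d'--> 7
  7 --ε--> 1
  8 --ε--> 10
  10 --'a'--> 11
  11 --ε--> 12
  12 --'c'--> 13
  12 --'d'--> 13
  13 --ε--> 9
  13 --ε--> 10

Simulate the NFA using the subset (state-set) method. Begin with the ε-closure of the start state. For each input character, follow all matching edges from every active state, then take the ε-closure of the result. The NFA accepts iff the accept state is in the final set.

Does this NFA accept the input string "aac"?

Answer: ACCEPT

Steps:
initial (ε-close {0}): {0,2,6}
'a' @ 1: {1,7,8,10}
'a' @ 2: {11,12}
'c' @ 3: {9,10,13}  [accepting]
end set {9,10,13} — state 9 in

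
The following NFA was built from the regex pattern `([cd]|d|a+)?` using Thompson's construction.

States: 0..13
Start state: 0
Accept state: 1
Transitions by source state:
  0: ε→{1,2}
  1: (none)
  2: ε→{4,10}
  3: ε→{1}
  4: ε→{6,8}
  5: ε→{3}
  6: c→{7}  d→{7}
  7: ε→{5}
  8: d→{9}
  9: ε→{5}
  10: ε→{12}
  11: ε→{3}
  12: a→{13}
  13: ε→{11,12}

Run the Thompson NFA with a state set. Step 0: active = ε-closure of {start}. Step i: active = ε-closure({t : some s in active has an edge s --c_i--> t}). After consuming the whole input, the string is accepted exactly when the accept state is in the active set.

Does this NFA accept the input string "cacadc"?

Answer: REJECT

Derivation:
S₀ = ε-closure({0}) = {0,1,2,4,6,8,10,12}
'c' @ 1: {1,3,5,7}  ✓accept
'a' @ 2: {}  — state set empty
rest 'cadc' ignored (set empty)
after full input: {}  (accept=1 not in)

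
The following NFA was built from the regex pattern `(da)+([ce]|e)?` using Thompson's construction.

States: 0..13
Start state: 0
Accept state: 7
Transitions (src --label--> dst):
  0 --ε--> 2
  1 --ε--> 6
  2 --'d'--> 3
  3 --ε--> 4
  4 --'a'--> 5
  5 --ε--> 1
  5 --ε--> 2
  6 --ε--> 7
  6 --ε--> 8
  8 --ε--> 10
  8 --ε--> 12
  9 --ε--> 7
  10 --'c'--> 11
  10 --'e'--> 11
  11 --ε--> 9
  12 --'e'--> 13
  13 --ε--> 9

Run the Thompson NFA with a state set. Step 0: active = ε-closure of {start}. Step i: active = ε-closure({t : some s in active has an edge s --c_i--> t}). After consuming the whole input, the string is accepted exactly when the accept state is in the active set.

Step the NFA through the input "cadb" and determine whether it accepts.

S₀ = ε-closure({0}) = {0,2}
'c' @ 1: {}  — dead — no transitions
rest 'adb' ignored (set empty)
after full input: {}  (accept=7 not in)

Answer: REJECT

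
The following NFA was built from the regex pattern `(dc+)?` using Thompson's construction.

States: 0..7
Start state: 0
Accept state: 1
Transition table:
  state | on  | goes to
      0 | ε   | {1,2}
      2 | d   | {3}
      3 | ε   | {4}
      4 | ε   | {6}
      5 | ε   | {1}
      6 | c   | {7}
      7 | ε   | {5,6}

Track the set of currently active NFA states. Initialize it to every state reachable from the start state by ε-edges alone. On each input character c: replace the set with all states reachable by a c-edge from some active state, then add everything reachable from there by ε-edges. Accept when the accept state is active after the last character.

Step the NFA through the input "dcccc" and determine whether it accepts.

Answer: ACCEPT

Trace:
start: ε-closure({0}) = {0,1,2}
'd' @ 1: {3,4,6}
'c' @ 2: {1,5,6,7}  [accepting]
'c' @ 3: {1,5,6,7}  [accepting]
'c' @ 4: {1,5,6,7}  [accepting]
'c' @ 5: {1,5,6,7}  [accepting]
after full input: {1,5,6,7}  (accept=1 in)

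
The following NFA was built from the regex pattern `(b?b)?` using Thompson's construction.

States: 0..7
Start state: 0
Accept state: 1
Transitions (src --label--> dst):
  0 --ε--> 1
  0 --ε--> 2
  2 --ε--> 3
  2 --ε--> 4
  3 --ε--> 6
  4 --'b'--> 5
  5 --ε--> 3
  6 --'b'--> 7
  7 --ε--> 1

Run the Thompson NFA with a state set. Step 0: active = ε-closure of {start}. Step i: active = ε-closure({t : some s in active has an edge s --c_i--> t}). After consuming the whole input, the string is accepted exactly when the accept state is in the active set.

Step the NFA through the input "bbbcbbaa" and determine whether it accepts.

Answer: REJECT

Trace:
S₀ = ε-closure({0}) = {0,1,2,3,4,6}
'b' @ 1: {1,3,5,6,7}  ✓accept
'b' @ 2: {1,7}  ✓accept
'b' @ 3: {}  — state set empty
rest 'cbbaa' ignored (set empty)
after full input: {}  (accept=1 not in)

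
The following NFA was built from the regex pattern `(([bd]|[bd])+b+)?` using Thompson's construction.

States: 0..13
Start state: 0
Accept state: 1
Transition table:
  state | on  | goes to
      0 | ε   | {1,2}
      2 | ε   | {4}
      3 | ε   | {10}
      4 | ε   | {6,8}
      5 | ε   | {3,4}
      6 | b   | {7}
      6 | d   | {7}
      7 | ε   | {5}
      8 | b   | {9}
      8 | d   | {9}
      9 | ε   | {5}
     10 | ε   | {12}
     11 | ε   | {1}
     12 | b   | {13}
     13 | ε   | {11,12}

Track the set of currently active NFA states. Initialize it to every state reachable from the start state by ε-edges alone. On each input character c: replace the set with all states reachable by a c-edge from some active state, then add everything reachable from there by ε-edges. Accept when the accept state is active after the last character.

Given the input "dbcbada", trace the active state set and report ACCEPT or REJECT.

Answer: REJECT

Steps:
start: ε-closure({0}) = {0,1,2,4,6,8}
'd' @ 1: {3,4,5,6,7,8,9,10,12}
'b' @ 2: {1,3,4,5,6,7,8,9,10,11,12,13}  (accept∈set)
'c' @ 3: {}  — state set empty
rest 'bada' ignored (set empty)
final: {}; accept 1 not in set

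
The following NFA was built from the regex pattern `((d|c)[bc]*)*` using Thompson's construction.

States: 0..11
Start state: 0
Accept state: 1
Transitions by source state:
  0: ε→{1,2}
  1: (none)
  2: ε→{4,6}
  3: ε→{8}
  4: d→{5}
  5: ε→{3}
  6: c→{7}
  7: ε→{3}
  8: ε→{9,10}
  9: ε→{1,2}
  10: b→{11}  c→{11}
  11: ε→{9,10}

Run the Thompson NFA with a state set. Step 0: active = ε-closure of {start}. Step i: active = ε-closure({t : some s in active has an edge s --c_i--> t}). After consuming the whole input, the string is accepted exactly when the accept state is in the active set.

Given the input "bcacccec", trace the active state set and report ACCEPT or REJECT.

S₀ = ε-closure({0}) = {0,1,2,4,6}
'b' @ 1: {}  — no active states
rest 'cacccec' ignored (set empty)
final: {}; accept 1 not in set

Answer: REJECT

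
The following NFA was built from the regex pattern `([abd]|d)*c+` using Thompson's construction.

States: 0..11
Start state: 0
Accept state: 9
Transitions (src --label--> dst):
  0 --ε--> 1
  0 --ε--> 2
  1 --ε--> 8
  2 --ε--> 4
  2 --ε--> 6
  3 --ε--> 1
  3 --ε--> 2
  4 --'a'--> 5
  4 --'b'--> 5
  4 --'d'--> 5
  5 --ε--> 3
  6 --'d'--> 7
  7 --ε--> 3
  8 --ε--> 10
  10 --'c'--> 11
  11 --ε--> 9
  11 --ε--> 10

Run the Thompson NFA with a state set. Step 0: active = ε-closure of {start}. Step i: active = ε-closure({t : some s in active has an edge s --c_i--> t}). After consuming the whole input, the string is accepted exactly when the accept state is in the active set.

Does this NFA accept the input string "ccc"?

S₀ = ε-closure({0}) = {0,1,2,4,6,8,10}
'c' @ 1: {9,10,11}  (accept∈set)
'c' @ 2: {9,10,11}  (accept∈set)
'c' @ 3: {9,10,11}  (accept∈set)
end set {9,10,11} — state 9 in

Answer: ACCEPT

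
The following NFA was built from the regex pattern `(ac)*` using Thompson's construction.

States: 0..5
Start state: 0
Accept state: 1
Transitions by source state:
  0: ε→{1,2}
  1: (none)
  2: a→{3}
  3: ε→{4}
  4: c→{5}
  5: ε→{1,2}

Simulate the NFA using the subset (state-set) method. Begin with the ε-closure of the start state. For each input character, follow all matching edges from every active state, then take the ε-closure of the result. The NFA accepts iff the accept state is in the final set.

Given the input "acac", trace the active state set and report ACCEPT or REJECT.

S₀ = ε-closure({0}) = {0,1,2}
'a' @ 1: {3,4}
'c' @ 2: {1,2,5}  ✓accept
'a' @ 3: {3,4}
'c' @ 4: {1,2,5}  ✓accept
after full input: {1,2,5}  (accept=1 in)

Answer: ACCEPT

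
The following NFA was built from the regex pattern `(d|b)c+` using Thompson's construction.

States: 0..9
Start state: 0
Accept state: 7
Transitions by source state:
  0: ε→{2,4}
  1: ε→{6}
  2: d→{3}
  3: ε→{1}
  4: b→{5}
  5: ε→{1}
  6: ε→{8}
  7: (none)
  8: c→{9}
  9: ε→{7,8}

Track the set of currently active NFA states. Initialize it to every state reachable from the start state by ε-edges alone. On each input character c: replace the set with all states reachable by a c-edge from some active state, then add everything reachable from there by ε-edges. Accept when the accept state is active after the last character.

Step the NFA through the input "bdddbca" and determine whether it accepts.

Answer: REJECT

Derivation:
initial (ε-close {0}): {0,2,4}
'b' @ 1: {1,5,6,8}
'd' @ 2: {}  — no active states
rest 'ddbca' ignored (set empty)
final: {}; accept 7 not in set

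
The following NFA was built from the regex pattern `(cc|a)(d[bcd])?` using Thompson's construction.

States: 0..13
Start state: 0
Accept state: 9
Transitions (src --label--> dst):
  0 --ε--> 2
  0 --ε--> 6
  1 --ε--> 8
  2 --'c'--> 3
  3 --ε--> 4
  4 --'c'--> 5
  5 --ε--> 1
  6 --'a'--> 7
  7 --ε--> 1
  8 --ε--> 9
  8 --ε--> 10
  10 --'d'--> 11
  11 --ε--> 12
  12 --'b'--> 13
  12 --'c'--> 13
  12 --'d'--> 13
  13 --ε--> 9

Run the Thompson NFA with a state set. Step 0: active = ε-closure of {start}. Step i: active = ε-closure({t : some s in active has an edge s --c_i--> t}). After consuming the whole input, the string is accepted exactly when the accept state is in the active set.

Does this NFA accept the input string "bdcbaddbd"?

Answer: REJECT

Derivation:
S₀ = ε-closure({0}) = {0,2,6}
'b' @ 1: {}  — state set empty
rest 'dcbaddbd' ignored (set empty)
final: {}; accept 9 not in set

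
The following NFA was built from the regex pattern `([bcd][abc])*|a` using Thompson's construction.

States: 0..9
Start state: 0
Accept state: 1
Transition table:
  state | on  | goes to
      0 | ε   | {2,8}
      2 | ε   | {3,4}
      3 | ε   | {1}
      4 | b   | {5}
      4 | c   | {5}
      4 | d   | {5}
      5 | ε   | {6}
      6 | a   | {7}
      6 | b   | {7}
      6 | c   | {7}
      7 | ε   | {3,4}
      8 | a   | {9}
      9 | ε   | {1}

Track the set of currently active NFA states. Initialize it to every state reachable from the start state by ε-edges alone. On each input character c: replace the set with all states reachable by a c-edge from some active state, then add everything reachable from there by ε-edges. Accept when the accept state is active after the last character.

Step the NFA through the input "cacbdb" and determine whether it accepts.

Answer: ACCEPT

Trace:
S₀ = ε-closure({0}) = {0,1,2,3,4,8}
'c' @ 1: {5,6}
'a' @ 2: {1,3,4,7}  [accepting]
'c' @ 3: {5,6}
'b' @ 4: {1,3,4,7}  [accepting]
'd' @ 5: {5,6}
'b' @ 6: {1,3,4,7}  [accepting]
end set {1,3,4,7} — state 1 in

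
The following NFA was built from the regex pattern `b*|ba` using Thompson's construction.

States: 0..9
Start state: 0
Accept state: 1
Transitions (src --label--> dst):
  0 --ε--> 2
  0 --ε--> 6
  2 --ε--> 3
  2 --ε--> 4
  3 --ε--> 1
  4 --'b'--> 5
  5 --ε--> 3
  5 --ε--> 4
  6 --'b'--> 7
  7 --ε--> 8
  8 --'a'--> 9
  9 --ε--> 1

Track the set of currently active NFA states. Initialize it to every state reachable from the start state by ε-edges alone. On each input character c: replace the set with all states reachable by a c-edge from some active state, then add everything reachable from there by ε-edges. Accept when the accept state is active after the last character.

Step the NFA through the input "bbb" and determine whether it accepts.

start: ε-closure({0}) = {0,1,2,3,4,6}
'b' @ 1: {1,3,4,5,7,8}  (accept∈set)
'b' @ 2: {1,3,4,5}  (accept∈set)
'b' @ 3: {1,3,4,5}  (accept∈set)
after full input: {1,3,4,5}  (accept=1 in)

Answer: ACCEPT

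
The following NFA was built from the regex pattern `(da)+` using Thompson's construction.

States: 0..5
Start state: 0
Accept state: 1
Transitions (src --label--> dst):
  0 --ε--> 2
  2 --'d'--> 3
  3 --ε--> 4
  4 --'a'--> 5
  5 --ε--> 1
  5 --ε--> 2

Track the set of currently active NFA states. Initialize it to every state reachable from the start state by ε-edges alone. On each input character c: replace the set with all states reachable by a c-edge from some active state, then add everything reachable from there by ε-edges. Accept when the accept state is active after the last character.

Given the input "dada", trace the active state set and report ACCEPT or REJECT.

Answer: ACCEPT

Derivation:
initial (ε-close {0}): {0,2}
'd' @ 1: {3,4}
'a' @ 2: {1,2,5}  [accepting]
'd' @ 3: {3,4}
'a' @ 4: {1,2,5}  [accepting]
end set {1,2,5} — state 1 in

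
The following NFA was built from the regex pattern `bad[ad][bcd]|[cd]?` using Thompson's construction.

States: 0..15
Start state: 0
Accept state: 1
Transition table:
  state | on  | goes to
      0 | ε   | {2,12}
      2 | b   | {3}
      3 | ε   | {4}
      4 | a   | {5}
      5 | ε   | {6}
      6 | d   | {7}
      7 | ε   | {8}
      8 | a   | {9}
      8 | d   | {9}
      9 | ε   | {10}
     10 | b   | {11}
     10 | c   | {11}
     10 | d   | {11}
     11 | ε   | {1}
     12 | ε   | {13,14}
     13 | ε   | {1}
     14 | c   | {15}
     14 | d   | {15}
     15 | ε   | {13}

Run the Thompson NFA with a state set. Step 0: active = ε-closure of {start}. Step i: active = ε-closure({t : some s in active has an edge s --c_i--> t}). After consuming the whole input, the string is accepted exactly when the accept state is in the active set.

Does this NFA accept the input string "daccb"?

initial (ε-close {0}): {0,1,2,12,13,14}
'd' @ 1: {1,13,15}  ✓accept
'a' @ 2: {}  — state set empty
rest 'ccb' ignored (set empty)
final: {}; accept 1 not in set

Answer: REJECT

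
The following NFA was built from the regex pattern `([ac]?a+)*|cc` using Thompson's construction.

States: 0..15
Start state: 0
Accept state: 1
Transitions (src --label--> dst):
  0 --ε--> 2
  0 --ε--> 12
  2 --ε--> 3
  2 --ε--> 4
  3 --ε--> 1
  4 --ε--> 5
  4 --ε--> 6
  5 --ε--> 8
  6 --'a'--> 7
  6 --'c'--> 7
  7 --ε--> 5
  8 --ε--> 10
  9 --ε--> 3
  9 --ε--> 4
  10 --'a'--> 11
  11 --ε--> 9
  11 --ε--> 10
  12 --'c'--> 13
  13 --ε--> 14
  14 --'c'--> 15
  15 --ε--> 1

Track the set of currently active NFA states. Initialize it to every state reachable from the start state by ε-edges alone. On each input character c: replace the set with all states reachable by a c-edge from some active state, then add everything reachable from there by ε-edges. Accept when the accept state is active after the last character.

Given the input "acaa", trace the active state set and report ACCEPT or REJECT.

S₀ = ε-closure({0}) = {0,1,2,3,4,5,6,8,10,12}
'a' @ 1: {1,3,4,5,6,7,8,9,10,11}  ✓accept
'c' @ 2: {5,7,8,10}
'a' @ 3: {1,3,4,5,6,8,9,10,11}  ✓accept
'a' @ 4: {1,3,4,5,6,7,8,9,10,11}  ✓accept
after full input: {1,3,4,5,6,7,8,9,10,11}  (accept=1 in)

Answer: ACCEPT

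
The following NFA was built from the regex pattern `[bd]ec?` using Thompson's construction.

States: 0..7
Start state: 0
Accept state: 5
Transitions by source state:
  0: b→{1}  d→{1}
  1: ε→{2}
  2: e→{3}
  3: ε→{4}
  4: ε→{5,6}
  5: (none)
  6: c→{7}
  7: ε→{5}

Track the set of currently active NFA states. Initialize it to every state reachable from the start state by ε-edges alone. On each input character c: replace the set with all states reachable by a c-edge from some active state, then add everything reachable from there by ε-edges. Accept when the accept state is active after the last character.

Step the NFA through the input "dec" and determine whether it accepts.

initial (ε-close {0}): {0}
'd' @ 1: {1,2}
'e' @ 2: {3,4,5,6}  [accepting]
'c' @ 3: {5,7}  [accepting]
end set {5,7} — state 5 in

Answer: ACCEPT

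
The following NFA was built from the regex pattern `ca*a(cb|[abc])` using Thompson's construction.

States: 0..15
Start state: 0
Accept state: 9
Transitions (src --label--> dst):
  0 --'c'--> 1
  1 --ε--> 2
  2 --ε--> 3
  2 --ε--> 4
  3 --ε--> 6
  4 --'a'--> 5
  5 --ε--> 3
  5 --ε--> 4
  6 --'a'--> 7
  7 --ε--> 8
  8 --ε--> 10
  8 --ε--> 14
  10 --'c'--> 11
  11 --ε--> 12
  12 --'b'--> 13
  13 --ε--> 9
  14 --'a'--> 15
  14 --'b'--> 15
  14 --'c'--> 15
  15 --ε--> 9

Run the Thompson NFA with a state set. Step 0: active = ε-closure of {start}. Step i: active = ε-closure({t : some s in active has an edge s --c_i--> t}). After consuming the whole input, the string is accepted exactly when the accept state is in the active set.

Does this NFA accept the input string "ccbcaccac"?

initial (ε-close {0}): {0}
'c' @ 1: {1,2,3,4,6}
'c' @ 2: {}  — no active states
rest 'bcaccac' ignored (set empty)
final: {}; accept 9 not in set

Answer: REJECT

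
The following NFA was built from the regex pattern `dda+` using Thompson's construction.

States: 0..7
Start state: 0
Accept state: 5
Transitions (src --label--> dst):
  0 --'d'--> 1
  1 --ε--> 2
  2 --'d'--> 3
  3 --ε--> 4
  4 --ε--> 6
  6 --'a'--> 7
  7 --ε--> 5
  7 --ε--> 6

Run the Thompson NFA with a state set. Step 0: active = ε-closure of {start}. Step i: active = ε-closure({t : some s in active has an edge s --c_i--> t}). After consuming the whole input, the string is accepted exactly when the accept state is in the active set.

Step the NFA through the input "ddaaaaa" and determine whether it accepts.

S₀ = ε-closure({0}) = {0}
'd' @ 1: {1,2}
'd' @ 2: {3,4,6}
'a' @ 3: {5,6,7}  [accepting]
'a' @ 4: {5,6,7}  [accepting]
'a' @ 5: {5,6,7}  [accepting]
'a' @ 6: {5,6,7}  [accepting]
'a' @ 7: {5,6,7}  [accepting]
final: {5,6,7}; accept 5 in set

Answer: ACCEPT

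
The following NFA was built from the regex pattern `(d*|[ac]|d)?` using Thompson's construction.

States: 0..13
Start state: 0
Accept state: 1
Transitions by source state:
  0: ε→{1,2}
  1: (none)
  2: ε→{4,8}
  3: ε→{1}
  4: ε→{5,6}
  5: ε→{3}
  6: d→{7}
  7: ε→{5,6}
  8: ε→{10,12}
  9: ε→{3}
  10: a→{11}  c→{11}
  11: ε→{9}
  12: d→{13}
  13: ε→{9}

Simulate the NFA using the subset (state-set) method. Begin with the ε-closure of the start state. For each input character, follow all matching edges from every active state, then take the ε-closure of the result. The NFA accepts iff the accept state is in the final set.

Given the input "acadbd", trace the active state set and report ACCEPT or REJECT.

Answer: REJECT

Derivation:
initial (ε-close {0}): {0,1,2,3,4,5,6,8,10,12}
'a' @ 1: {1,3,9,11}  [accepting]
'c' @ 2: {}  — no active states
rest 'adbd' ignored (set empty)
end set {} — state 1 not in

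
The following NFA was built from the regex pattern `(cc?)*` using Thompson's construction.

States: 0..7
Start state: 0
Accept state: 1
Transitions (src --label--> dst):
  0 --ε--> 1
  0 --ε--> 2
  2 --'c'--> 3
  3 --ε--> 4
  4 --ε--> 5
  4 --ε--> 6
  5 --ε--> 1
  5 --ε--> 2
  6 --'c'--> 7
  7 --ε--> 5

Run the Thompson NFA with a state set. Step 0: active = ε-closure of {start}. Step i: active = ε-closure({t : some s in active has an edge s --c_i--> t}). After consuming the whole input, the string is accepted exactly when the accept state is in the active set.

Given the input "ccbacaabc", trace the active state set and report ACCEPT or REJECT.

S₀ = ε-closure({0}) = {0,1,2}
'c' @ 1: {1,2,3,4,5,6}  [accepting]
'c' @ 2: {1,2,3,4,5,6,7}  [accepting]
'b' @ 3: {}  — state set empty
rest 'acaabc' ignored (set empty)
end set {} — state 1 not in

Answer: REJECT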